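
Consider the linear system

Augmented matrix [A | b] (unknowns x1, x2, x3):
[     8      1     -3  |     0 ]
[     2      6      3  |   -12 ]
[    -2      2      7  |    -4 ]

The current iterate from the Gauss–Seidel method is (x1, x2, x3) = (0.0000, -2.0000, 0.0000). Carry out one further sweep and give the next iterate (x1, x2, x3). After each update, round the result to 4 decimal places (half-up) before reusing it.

One sweep:
  x1 = (0 - (1)·-2.0000 - (-3)·0.0000) / (8) = 0.2500
  x2 = (-12 - (2)·0.2500 - (3)·0.0000) / (6) = -2.0833
  x3 = (-4 - (-2)·0.2500 - (2)·-2.0833) / (7) = 0.0952

(0.2500, -2.0833, 0.0952)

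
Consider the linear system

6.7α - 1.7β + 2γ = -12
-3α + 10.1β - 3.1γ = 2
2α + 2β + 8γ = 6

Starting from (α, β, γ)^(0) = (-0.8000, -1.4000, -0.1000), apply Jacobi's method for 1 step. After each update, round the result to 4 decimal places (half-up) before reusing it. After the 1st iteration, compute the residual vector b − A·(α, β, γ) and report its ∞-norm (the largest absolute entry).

0.5396

Iteration 1:
  α = (-12 - (-1.7)·-1.4000 - (2)·-0.1000) / (6.7) = -2.1164
  β = (2 - (-3)·-0.8000 - (-3.1)·-0.1000) / (10.1) = -0.0703
  γ = (6 - (2)·-0.8000 - (2)·-1.4000) / (8) = 1.3000
Residual b − A·x = (-0.5396, 0.3908, -0.0266); ∞-norm = 0.5396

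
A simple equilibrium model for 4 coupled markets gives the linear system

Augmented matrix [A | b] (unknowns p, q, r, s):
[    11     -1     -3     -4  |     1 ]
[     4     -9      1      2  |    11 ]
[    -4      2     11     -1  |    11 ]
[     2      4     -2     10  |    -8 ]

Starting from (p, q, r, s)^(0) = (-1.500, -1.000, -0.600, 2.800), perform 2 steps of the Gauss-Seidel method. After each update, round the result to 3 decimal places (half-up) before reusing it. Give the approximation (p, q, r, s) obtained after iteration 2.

Iteration 1:
  p = (1 - (-1)·-1.000 - (-3)·-0.600 - (-4)·2.800) / (11) = 0.855
  q = (11 - (4)·0.855 - (1)·-0.600 - (2)·2.800) / (-9) = -0.287
  r = (11 - (-4)·0.855 - (2)·-0.287 - (-1)·2.800) / (11) = 1.618
  s = (-8 - (2)·0.855 - (4)·-0.287 - (-2)·1.618) / (10) = -0.533
Iteration 2:
  p = (1 - (-1)·-0.287 - (-3)·1.618 - (-4)·-0.533) / (11) = 0.312
  q = (11 - (4)·0.312 - (1)·1.618 - (2)·-0.533) / (-9) = -1.022
  r = (11 - (-4)·0.312 - (2)·-1.022 - (-1)·-0.533) / (11) = 1.251
  s = (-8 - (2)·0.312 - (4)·-1.022 - (-2)·1.251) / (10) = -0.203

(0.312, -1.022, 1.251, -0.203)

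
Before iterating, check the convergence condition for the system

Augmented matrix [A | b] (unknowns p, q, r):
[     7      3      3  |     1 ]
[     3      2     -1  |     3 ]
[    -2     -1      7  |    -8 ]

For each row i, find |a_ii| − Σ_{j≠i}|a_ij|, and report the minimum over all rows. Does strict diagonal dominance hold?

row 1: |7| − (3+3) = 1
row 2: |2| − (3+1) = -2
row 3: |7| − (2+1) = 4
minimum over rows = -2 → not strictly diagonally dominant

-2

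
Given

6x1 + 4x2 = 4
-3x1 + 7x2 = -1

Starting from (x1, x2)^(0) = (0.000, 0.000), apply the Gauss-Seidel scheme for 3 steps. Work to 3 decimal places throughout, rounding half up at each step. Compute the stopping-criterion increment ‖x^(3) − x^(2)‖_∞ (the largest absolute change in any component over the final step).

0.028

Iteration 1:
  x1 = (4 - (4)·0.000) / (6) = 0.667
  x2 = (-1 - (-3)·0.667) / (7) = 0.143
Iteration 2:
  x1 = (4 - (4)·0.143) / (6) = 0.571
  x2 = (-1 - (-3)·0.571) / (7) = 0.102
Iteration 3:
  x1 = (4 - (4)·0.102) / (6) = 0.599
  x2 = (-1 - (-3)·0.599) / (7) = 0.114
Change: (0.028, 0.012) → max |·| = 0.028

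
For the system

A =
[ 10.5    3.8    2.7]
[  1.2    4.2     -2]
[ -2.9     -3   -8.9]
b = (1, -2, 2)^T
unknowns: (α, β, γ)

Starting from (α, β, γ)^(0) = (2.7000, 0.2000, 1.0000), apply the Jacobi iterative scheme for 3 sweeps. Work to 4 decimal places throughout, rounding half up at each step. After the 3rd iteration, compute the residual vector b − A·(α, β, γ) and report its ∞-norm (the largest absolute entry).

Iteration 1:
  α = (1 - (3.8)·0.2000 - (2.7)·1.0000) / (10.5) = -0.2343
  β = (-2 - (1.2)·2.7000 - (-2)·1.0000) / (4.2) = -0.7714
  γ = (2 - (-2.9)·2.7000 - (-3)·0.2000) / (-8.9) = -1.1719
Iteration 2:
  α = (1 - (3.8)·-0.7714 - (2.7)·-1.1719) / (10.5) = 0.6758
  β = (-2 - (1.2)·-0.2343 - (-2)·-1.1719) / (4.2) = -0.9673
  γ = (2 - (-2.9)·-0.2343 - (-3)·-0.7714) / (-8.9) = 0.1116
Iteration 3:
  α = (1 - (3.8)·-0.9673 - (2.7)·0.1116) / (10.5) = 0.4166
  β = (-2 - (1.2)·0.6758 - (-2)·0.1116) / (4.2) = -0.6161
  γ = (2 - (-2.9)·0.6758 - (-3)·-0.9673) / (-8.9) = -0.1189
Residual b − A·x = (-0.7121, -0.1501, 0.3016); ∞-norm = 0.7121

0.7121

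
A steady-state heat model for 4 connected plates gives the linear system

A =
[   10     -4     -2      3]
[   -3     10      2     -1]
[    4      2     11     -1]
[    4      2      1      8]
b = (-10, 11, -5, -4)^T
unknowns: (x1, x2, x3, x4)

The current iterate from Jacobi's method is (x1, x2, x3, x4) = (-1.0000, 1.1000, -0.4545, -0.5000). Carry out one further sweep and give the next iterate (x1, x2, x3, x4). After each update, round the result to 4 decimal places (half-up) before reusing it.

One sweep:
  x1 = (-10 - (-4)·1.1000 - (-2)·-0.4545 - (3)·-0.5000) / (10) = -0.5009
  x2 = (11 - (-3)·-1.0000 - (2)·-0.4545 - (-1)·-0.5000) / (10) = 0.8409
  x3 = (-5 - (4)·-1.0000 - (2)·1.1000 - (-1)·-0.5000) / (11) = -0.3364
  x4 = (-4 - (4)·-1.0000 - (2)·1.1000 - (1)·-0.4545) / (8) = -0.2182

(-0.5009, 0.8409, -0.3364, -0.2182)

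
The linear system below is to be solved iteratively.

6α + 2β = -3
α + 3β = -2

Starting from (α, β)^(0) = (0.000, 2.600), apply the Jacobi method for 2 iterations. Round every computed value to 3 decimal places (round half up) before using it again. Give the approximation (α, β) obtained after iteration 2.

Iteration 1:
  α = (-3 - (2)·2.600) / (6) = -1.367
  β = (-2 - (1)·0.000) / (3) = -0.667
Iteration 2:
  α = (-3 - (2)·-0.667) / (6) = -0.278
  β = (-2 - (1)·-1.367) / (3) = -0.211

(-0.278, -0.211)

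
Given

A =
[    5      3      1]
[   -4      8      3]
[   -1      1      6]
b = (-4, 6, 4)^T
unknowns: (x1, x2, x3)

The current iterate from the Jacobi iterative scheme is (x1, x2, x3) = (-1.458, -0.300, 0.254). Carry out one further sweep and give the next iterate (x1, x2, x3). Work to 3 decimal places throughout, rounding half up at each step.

One sweep:
  x1 = (-4 - (3)·-0.300 - (1)·0.254) / (5) = -0.671
  x2 = (6 - (-4)·-1.458 - (3)·0.254) / (8) = -0.074
  x3 = (4 - (-1)·-1.458 - (1)·-0.300) / (6) = 0.474

(-0.671, -0.074, 0.474)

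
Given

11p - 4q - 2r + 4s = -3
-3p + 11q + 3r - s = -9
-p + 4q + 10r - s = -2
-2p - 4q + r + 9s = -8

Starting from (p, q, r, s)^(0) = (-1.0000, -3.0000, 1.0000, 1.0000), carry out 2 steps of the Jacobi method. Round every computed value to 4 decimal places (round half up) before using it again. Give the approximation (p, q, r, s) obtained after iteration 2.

Iteration 1:
  p = (-3 - (-4)·-3.0000 - (-2)·1.0000 - (4)·1.0000) / (11) = -1.5455
  q = (-9 - (-3)·-1.0000 - (3)·1.0000 - (-1)·1.0000) / (11) = -1.2727
  r = (-2 - (-1)·-1.0000 - (4)·-3.0000 - (-1)·1.0000) / (10) = 1.0000
  s = (-8 - (-2)·-1.0000 - (-4)·-3.0000 - (1)·1.0000) / (9) = -2.5556
Iteration 2:
  p = (-3 - (-4)·-1.2727 - (-2)·1.0000 - (4)·-2.5556) / (11) = 0.3756
  q = (-9 - (-3)·-1.5455 - (3)·1.0000 - (-1)·-2.5556) / (11) = -1.7447
  r = (-2 - (-1)·-1.5455 - (4)·-1.2727 - (-1)·-2.5556) / (10) = -0.1010
  s = (-8 - (-2)·-1.5455 - (-4)·-1.2727 - (1)·1.0000) / (9) = -1.9091

(0.3756, -1.7447, -0.1010, -1.9091)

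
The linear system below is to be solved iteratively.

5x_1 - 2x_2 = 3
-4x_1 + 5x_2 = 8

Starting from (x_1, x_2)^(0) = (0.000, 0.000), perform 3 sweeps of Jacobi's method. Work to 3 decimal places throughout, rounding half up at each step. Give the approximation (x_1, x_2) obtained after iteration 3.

(1.432, 2.592)

Iteration 1:
  x_1 = (3 - (-2)·0.000) / (5) = 0.600
  x_2 = (8 - (-4)·0.000) / (5) = 1.600
Iteration 2:
  x_1 = (3 - (-2)·1.600) / (5) = 1.240
  x_2 = (8 - (-4)·0.600) / (5) = 2.080
Iteration 3:
  x_1 = (3 - (-2)·2.080) / (5) = 1.432
  x_2 = (8 - (-4)·1.240) / (5) = 2.592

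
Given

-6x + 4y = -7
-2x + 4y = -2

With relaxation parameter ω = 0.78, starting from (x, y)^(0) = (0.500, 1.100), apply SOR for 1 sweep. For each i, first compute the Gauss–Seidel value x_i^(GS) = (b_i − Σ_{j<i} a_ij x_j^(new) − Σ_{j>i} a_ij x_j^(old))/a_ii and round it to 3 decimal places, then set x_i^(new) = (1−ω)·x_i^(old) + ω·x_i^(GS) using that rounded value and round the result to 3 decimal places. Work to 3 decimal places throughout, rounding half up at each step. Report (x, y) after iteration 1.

(1.592, 0.473)

Iteration 1:
  x: GS value = (-7 - (4)·1.100) / (-6) = 1.900;  x ← (1−ω)·0.500 + ω·1.900 = 1.592
  y: GS value = (-2 - (-2)·1.592) / (4) = 0.296;  y ← (1−ω)·1.100 + ω·0.296 = 0.473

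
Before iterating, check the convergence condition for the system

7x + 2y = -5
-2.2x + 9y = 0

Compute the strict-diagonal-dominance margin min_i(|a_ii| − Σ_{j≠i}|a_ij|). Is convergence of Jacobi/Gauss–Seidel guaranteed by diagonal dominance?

row 1: |7| − (2) = 5
row 2: |9| − (2.2) = 6.8
minimum over rows = 5 → strictly diagonally dominant (convergence guaranteed)

5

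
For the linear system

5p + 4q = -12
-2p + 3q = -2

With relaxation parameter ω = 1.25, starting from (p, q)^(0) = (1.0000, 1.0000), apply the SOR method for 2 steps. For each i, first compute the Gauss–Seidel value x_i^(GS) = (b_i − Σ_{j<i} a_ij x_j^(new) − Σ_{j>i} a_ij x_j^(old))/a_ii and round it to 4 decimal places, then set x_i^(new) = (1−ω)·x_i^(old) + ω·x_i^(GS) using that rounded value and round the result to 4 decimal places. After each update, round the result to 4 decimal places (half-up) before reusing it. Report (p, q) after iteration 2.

(2.6875, 2.5625)

Iteration 1:
  p: GS value = (-12 - (4)·1.0000) / (5) = -3.2000;  p ← (1−ω)·1.0000 + ω·-3.2000 = -4.2500
  q: GS value = (-2 - (-2)·-4.2500) / (3) = -3.5000;  q ← (1−ω)·1.0000 + ω·-3.5000 = -4.6250
Iteration 2:
  p: GS value = (-12 - (4)·-4.6250) / (5) = 1.3000;  p ← (1−ω)·-4.2500 + ω·1.3000 = 2.6875
  q: GS value = (-2 - (-2)·2.6875) / (3) = 1.1250;  q ← (1−ω)·-4.6250 + ω·1.1250 = 2.5625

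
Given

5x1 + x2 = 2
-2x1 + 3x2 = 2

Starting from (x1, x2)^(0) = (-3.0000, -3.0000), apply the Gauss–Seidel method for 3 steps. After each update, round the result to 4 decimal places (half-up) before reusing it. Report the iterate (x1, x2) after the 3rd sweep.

Iteration 1:
  x1 = (2 - (1)·-3.0000) / (5) = 1.0000
  x2 = (2 - (-2)·1.0000) / (3) = 1.3333
Iteration 2:
  x1 = (2 - (1)·1.3333) / (5) = 0.1333
  x2 = (2 - (-2)·0.1333) / (3) = 0.7555
Iteration 3:
  x1 = (2 - (1)·0.7555) / (5) = 0.2489
  x2 = (2 - (-2)·0.2489) / (3) = 0.8326

(0.2489, 0.8326)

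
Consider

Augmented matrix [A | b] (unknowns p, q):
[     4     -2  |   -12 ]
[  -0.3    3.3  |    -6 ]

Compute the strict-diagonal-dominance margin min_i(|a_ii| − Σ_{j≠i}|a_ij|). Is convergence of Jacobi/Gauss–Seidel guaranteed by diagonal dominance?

row 1: |4| − (2) = 2
row 2: |3.3| − (0.3) = 3
minimum over rows = 2 → strictly diagonally dominant (convergence guaranteed)

2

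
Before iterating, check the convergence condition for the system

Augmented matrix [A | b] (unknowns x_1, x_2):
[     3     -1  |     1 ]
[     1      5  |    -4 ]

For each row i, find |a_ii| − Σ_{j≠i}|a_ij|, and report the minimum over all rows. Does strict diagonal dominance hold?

2

row 1: |3| − (1) = 2
row 2: |5| − (1) = 4
minimum over rows = 2 → strictly diagonally dominant (convergence guaranteed)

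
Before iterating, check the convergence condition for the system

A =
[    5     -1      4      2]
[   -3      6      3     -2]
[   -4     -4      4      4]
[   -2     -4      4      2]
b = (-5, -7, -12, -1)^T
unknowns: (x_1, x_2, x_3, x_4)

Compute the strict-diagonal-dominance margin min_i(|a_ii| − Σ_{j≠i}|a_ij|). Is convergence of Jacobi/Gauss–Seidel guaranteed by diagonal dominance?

-8

row 1: |5| − (1+4+2) = -2
row 2: |6| − (3+3+2) = -2
row 3: |4| − (4+4+4) = -8
row 4: |2| − (2+4+4) = -8
minimum over rows = -8 → not strictly diagonally dominant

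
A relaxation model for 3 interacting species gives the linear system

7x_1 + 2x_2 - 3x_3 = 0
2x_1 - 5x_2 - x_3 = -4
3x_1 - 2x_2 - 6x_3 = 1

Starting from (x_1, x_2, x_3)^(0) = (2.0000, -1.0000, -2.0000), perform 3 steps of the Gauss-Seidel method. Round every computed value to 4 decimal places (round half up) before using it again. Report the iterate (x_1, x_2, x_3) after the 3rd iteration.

(-0.5070, 0.7390, -0.6665)

Iteration 1:
  x_1 = (0 - (2)·-1.0000 - (-3)·-2.0000) / (7) = -0.5714
  x_2 = (-4 - (2)·-0.5714 - (-1)·-2.0000) / (-5) = 0.9714
  x_3 = (1 - (3)·-0.5714 - (-2)·0.9714) / (-6) = -0.7762
Iteration 2:
  x_1 = (0 - (2)·0.9714 - (-3)·-0.7762) / (7) = -0.6102
  x_2 = (-4 - (2)·-0.6102 - (-1)·-0.7762) / (-5) = 0.7112
  x_3 = (1 - (3)·-0.6102 - (-2)·0.7112) / (-6) = -0.7088
Iteration 3:
  x_1 = (0 - (2)·0.7112 - (-3)·-0.7088) / (7) = -0.5070
  x_2 = (-4 - (2)·-0.5070 - (-1)·-0.7088) / (-5) = 0.7390
  x_3 = (1 - (3)·-0.5070 - (-2)·0.7390) / (-6) = -0.6665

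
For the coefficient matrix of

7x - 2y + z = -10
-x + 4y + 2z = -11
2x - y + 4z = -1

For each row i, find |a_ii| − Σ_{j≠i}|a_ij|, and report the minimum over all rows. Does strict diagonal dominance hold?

1

row 1: |7| − (2+1) = 4
row 2: |4| − (1+2) = 1
row 3: |4| − (2+1) = 1
minimum over rows = 1 → strictly diagonally dominant (convergence guaranteed)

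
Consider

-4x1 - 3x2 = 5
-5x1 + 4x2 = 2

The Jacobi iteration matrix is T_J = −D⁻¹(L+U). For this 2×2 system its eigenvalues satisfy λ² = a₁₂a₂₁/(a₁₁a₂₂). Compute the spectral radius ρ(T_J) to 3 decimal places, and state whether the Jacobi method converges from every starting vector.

a₁₂a₂₁/(a₁₁a₂₂) = (-3)·(-5) / ((-4)·(4)) = -0.937500
ρ = √|-0.937500| = √0.937500 = 0.968
ρ < 1, so Jacobi converges

0.968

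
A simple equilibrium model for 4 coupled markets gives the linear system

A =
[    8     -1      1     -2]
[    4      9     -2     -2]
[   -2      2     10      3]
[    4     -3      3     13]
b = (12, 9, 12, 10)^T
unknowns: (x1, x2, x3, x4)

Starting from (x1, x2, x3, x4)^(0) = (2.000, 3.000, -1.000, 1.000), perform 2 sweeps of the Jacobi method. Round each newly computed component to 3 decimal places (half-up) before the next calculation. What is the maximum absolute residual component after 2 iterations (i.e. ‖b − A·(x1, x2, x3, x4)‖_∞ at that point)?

2.596

Iteration 1:
  x1 = (12 - (-1)·3.000 - (1)·-1.000 - (-2)·1.000) / (8) = 2.250
  x2 = (9 - (4)·2.000 - (-2)·-1.000 - (-2)·1.000) / (9) = 0.111
  x3 = (12 - (-2)·2.000 - (2)·3.000 - (3)·1.000) / (10) = 0.700
  x4 = (10 - (4)·2.000 - (-3)·3.000 - (3)·-1.000) / (13) = 1.077
Iteration 2:
  x1 = (12 - (-1)·0.111 - (1)·0.700 - (-2)·1.077) / (8) = 1.696
  x2 = (9 - (4)·2.250 - (-2)·0.700 - (-2)·1.077) / (9) = 0.395
  x3 = (12 - (-2)·2.250 - (2)·0.111 - (3)·1.077) / (10) = 1.305
  x4 = (10 - (4)·2.250 - (-3)·0.111 - (3)·0.700) / (13) = -0.059
Residual b − A·x = (-2.596, 1.153, 1.729, 1.253); ∞-norm = 2.596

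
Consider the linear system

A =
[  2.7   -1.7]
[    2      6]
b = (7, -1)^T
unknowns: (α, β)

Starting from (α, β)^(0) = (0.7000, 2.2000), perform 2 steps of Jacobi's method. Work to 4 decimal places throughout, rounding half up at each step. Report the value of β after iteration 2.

-1.4926

Iteration 1:
  α = (7 - (-1.7)·2.2000) / (2.7) = 3.9778
  β = (-1 - (2)·0.7000) / (6) = -0.4000
Iteration 2:
  α = (7 - (-1.7)·-0.4000) / (2.7) = 2.3407
  β = (-1 - (2)·3.9778) / (6) = -1.4926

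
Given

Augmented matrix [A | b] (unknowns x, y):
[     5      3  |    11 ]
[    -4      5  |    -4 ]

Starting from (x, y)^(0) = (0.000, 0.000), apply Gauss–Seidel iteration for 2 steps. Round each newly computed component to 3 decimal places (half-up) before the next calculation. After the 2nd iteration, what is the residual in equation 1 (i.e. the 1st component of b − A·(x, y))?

Iteration 1:
  x = (11 - (3)·0.000) / (5) = 2.200
  y = (-4 - (-4)·2.200) / (5) = 0.960
Iteration 2:
  x = (11 - (3)·0.960) / (5) = 1.624
  y = (-4 - (-4)·1.624) / (5) = 0.499
Residual b − A·x = (1.383, 0.001)

1.383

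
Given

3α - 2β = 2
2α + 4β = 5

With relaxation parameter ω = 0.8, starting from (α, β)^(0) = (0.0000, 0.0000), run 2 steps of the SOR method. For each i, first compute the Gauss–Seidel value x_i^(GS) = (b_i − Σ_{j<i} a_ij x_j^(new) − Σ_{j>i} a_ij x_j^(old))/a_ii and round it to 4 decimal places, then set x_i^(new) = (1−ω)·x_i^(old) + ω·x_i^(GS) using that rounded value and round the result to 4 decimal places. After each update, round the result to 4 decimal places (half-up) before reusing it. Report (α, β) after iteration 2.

Iteration 1:
  α: GS value = (2 - (-2)·0.0000) / (3) = 0.6667;  α ← (1−ω)·0.0000 + ω·0.6667 = 0.5334
  β: GS value = (5 - (2)·0.5334) / (4) = 0.9833;  β ← (1−ω)·0.0000 + ω·0.9833 = 0.7866
Iteration 2:
  α: GS value = (2 - (-2)·0.7866) / (3) = 1.1911;  α ← (1−ω)·0.5334 + ω·1.1911 = 1.0596
  β: GS value = (5 - (2)·1.0596) / (4) = 0.7202;  β ← (1−ω)·0.7866 + ω·0.7202 = 0.7335

(1.0596, 0.7335)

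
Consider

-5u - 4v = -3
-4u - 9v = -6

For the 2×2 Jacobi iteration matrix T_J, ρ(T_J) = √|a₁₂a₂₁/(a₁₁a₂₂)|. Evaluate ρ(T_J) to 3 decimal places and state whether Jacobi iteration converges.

a₁₂a₂₁/(a₁₁a₂₂) = (-4)·(-4) / ((-5)·(-9)) = 0.355556
ρ = √|0.355556| = √0.355556 = 0.596
ρ < 1, so Jacobi converges

0.596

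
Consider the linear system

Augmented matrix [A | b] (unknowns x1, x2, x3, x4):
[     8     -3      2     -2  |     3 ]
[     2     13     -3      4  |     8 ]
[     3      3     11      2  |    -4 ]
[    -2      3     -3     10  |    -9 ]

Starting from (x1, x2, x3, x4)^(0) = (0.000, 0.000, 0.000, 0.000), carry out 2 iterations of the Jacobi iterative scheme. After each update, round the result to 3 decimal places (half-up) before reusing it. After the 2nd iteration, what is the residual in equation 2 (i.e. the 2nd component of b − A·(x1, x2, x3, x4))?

Iteration 1:
  x1 = (3 - (-3)·0.000 - (2)·0.000 - (-2)·0.000) / (8) = 0.375
  x2 = (8 - (2)·0.000 - (-3)·0.000 - (4)·0.000) / (13) = 0.615
  x3 = (-4 - (3)·0.000 - (3)·0.000 - (2)·0.000) / (11) = -0.364
  x4 = (-9 - (-2)·0.000 - (3)·0.000 - (-3)·0.000) / (10) = -0.900
Iteration 2:
  x1 = (3 - (-3)·0.615 - (2)·-0.364 - (-2)·-0.900) / (8) = 0.472
  x2 = (8 - (2)·0.375 - (-3)·-0.364 - (4)·-0.900) / (13) = 0.751
  x3 = (-4 - (3)·0.375 - (3)·0.615 - (2)·-0.900) / (11) = -0.470
  x4 = (-9 - (-2)·0.375 - (3)·0.615 - (-3)·-0.364) / (10) = -1.119
Residual b − A·x = (0.179, 0.359, -0.261, -0.529)

0.359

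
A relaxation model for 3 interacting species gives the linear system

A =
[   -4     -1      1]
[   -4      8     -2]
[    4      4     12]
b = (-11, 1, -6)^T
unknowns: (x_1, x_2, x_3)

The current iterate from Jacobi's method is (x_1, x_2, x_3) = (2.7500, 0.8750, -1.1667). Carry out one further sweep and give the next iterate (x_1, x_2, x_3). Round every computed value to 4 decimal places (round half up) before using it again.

(2.2396, 1.2083, -1.7083)

One sweep:
  x_1 = (-11 - (-1)·0.8750 - (1)·-1.1667) / (-4) = 2.2396
  x_2 = (1 - (-4)·2.7500 - (-2)·-1.1667) / (8) = 1.2083
  x_3 = (-6 - (4)·2.7500 - (4)·0.8750) / (12) = -1.7083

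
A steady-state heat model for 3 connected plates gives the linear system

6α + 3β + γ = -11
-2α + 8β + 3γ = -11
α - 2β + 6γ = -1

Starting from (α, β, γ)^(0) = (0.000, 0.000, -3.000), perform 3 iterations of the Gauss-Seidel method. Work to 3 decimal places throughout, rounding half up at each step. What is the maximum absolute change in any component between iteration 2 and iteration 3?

0.617

Iteration 1:
  α = (-11 - (3)·0.000 - (1)·-3.000) / (6) = -1.333
  β = (-11 - (-2)·-1.333 - (3)·-3.000) / (8) = -0.583
  γ = (-1 - (1)·-1.333 - (-2)·-0.583) / (6) = -0.139
Iteration 2:
  α = (-11 - (3)·-0.583 - (1)·-0.139) / (6) = -1.519
  β = (-11 - (-2)·-1.519 - (3)·-0.139) / (8) = -1.703
  γ = (-1 - (1)·-1.519 - (-2)·-1.703) / (6) = -0.481
Iteration 3:
  α = (-11 - (3)·-1.703 - (1)·-0.481) / (6) = -0.902
  β = (-11 - (-2)·-0.902 - (3)·-0.481) / (8) = -1.420
  γ = (-1 - (1)·-0.902 - (-2)·-1.420) / (6) = -0.490
Change: (0.617, 0.283, -0.009) → max |·| = 0.617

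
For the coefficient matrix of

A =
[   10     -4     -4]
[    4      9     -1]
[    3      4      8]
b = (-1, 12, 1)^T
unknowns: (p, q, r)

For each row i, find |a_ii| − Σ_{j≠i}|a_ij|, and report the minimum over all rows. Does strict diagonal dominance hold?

1

row 1: |10| − (4+4) = 2
row 2: |9| − (4+1) = 4
row 3: |8| − (3+4) = 1
minimum over rows = 1 → strictly diagonally dominant (convergence guaranteed)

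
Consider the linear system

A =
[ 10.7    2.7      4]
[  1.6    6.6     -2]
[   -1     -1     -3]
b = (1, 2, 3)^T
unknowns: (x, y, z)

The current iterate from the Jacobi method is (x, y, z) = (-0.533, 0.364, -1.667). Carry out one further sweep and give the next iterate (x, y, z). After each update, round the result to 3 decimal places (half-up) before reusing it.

(0.625, -0.073, -0.944)

One sweep:
  x = (1 - (2.7)·0.364 - (4)·-1.667) / (10.7) = 0.625
  y = (2 - (1.6)·-0.533 - (-2)·-1.667) / (6.6) = -0.073
  z = (3 - (-1)·-0.533 - (-1)·0.364) / (-3) = -0.944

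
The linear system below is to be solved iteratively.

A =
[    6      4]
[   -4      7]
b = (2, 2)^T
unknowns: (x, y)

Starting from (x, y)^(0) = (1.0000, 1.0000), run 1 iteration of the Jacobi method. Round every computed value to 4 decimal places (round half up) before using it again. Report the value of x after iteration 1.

Iteration 1:
  x = (2 - (4)·1.0000) / (6) = -0.3333
  y = (2 - (-4)·1.0000) / (7) = 0.8571

-0.3333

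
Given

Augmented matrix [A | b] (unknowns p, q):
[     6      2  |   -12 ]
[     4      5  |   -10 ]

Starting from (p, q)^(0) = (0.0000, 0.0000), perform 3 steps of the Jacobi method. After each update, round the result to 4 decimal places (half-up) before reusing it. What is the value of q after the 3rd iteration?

-0.9334

Iteration 1:
  p = (-12 - (2)·0.0000) / (6) = -2.0000
  q = (-10 - (4)·0.0000) / (5) = -2.0000
Iteration 2:
  p = (-12 - (2)·-2.0000) / (6) = -1.3333
  q = (-10 - (4)·-2.0000) / (5) = -0.4000
Iteration 3:
  p = (-12 - (2)·-0.4000) / (6) = -1.8667
  q = (-10 - (4)·-1.3333) / (5) = -0.9334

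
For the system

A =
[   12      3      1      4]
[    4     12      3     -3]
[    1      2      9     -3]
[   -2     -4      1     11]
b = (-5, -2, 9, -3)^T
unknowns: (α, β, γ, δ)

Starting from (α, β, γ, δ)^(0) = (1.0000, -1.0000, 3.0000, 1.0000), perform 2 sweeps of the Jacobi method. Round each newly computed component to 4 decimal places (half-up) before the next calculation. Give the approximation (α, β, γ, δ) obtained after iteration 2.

(-0.0446, -0.4596, 1.0631, -0.9040)

Iteration 1:
  α = (-5 - (3)·-1.0000 - (1)·3.0000 - (4)·1.0000) / (12) = -0.7500
  β = (-2 - (4)·1.0000 - (3)·3.0000 - (-3)·1.0000) / (12) = -1.0000
  γ = (9 - (1)·1.0000 - (2)·-1.0000 - (-3)·1.0000) / (9) = 1.4444
  δ = (-3 - (-2)·1.0000 - (-4)·-1.0000 - (1)·3.0000) / (11) = -0.7273
Iteration 2:
  α = (-5 - (3)·-1.0000 - (1)·1.4444 - (4)·-0.7273) / (12) = -0.0446
  β = (-2 - (4)·-0.7500 - (3)·1.4444 - (-3)·-0.7273) / (12) = -0.4596
  γ = (9 - (1)·-0.7500 - (2)·-1.0000 - (-3)·-0.7273) / (9) = 1.0631
  δ = (-3 - (-2)·-0.7500 - (-4)·-1.0000 - (1)·1.4444) / (11) = -0.9040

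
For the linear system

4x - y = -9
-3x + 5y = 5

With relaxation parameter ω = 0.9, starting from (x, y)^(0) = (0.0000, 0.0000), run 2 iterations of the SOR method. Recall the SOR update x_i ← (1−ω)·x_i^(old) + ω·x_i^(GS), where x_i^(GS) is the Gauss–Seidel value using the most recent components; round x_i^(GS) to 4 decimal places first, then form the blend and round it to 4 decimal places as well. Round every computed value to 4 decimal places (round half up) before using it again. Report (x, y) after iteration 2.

Iteration 1:
  x: GS value = (-9 - (-1)·0.0000) / (4) = -2.2500;  x ← (1−ω)·0.0000 + ω·-2.2500 = -2.0250
  y: GS value = (5 - (-3)·-2.0250) / (5) = -0.2150;  y ← (1−ω)·0.0000 + ω·-0.2150 = -0.1935
Iteration 2:
  x: GS value = (-9 - (-1)·-0.1935) / (4) = -2.2984;  x ← (1−ω)·-2.0250 + ω·-2.2984 = -2.2711
  y: GS value = (5 - (-3)·-2.2711) / (5) = -0.3627;  y ← (1−ω)·-0.1935 + ω·-0.3627 = -0.3458

(-2.2711, -0.3458)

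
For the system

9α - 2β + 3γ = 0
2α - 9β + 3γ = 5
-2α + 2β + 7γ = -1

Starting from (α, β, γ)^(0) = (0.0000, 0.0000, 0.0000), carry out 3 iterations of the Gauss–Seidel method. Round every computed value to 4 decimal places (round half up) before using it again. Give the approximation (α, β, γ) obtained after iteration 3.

(-0.1239, -0.5879, -0.0103)

Iteration 1:
  α = (0 - (-2)·0.0000 - (3)·0.0000) / (9) = 0.0000
  β = (5 - (2)·0.0000 - (3)·0.0000) / (-9) = -0.5556
  γ = (-1 - (-2)·0.0000 - (2)·-0.5556) / (7) = 0.0159
Iteration 2:
  α = (0 - (-2)·-0.5556 - (3)·0.0159) / (9) = -0.1288
  β = (5 - (2)·-0.1288 - (3)·0.0159) / (-9) = -0.5789
  γ = (-1 - (-2)·-0.1288 - (2)·-0.5789) / (7) = -0.0143
Iteration 3:
  α = (0 - (-2)·-0.5789 - (3)·-0.0143) / (9) = -0.1239
  β = (5 - (2)·-0.1239 - (3)·-0.0143) / (-9) = -0.5879
  γ = (-1 - (-2)·-0.1239 - (2)·-0.5879) / (7) = -0.0103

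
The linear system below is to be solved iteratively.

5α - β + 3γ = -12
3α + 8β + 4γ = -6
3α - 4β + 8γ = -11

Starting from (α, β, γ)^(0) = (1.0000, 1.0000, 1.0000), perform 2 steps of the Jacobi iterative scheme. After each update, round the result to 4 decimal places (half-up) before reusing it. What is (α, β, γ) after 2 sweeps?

Iteration 1:
  α = (-12 - (-1)·1.0000 - (3)·1.0000) / (5) = -2.8000
  β = (-6 - (3)·1.0000 - (4)·1.0000) / (8) = -1.6250
  γ = (-11 - (3)·1.0000 - (-4)·1.0000) / (8) = -1.2500
Iteration 2:
  α = (-12 - (-1)·-1.6250 - (3)·-1.2500) / (5) = -1.9750
  β = (-6 - (3)·-2.8000 - (4)·-1.2500) / (8) = 0.9250
  γ = (-11 - (3)·-2.8000 - (-4)·-1.6250) / (8) = -1.1375

(-1.9750, 0.9250, -1.1375)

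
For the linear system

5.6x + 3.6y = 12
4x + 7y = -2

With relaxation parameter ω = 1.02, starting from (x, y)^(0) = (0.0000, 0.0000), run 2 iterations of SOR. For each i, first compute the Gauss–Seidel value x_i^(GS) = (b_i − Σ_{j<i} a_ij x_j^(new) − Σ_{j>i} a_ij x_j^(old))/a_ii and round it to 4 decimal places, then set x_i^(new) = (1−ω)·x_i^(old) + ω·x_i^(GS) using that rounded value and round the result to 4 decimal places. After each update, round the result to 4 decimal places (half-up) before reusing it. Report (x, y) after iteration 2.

(3.1685, -2.1069)

Iteration 1:
  x: GS value = (12 - (3.6)·0.0000) / (5.6) = 2.1429;  x ← (1−ω)·0.0000 + ω·2.1429 = 2.1858
  y: GS value = (-2 - (4)·2.1858) / (7) = -1.5347;  y ← (1−ω)·0.0000 + ω·-1.5347 = -1.5654
Iteration 2:
  x: GS value = (12 - (3.6)·-1.5654) / (5.6) = 3.1492;  x ← (1−ω)·2.1858 + ω·3.1492 = 3.1685
  y: GS value = (-2 - (4)·3.1685) / (7) = -2.0963;  y ← (1−ω)·-1.5654 + ω·-2.0963 = -2.1069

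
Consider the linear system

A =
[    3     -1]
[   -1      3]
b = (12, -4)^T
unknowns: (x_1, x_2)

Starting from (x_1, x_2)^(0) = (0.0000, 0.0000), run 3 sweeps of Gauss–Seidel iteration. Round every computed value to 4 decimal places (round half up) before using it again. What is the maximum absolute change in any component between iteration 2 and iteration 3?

0.0000

Iteration 1:
  x_1 = (12 - (-1)·0.0000) / (3) = 4.0000
  x_2 = (-4 - (-1)·4.0000) / (3) = 0.0000
Iteration 2:
  x_1 = (12 - (-1)·0.0000) / (3) = 4.0000
  x_2 = (-4 - (-1)·4.0000) / (3) = 0.0000
Iteration 3:
  x_1 = (12 - (-1)·0.0000) / (3) = 4.0000
  x_2 = (-4 - (-1)·4.0000) / (3) = 0.0000
Change: (0.0000, 0.0000) → max |·| = 0.0000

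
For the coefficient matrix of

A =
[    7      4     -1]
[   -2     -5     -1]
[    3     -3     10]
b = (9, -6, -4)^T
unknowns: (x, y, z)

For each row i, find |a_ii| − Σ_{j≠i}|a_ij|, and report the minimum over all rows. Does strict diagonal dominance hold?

2

row 1: |7| − (4+1) = 2
row 2: |-5| − (2+1) = 2
row 3: |10| − (3+3) = 4
minimum over rows = 2 → strictly diagonally dominant (convergence guaranteed)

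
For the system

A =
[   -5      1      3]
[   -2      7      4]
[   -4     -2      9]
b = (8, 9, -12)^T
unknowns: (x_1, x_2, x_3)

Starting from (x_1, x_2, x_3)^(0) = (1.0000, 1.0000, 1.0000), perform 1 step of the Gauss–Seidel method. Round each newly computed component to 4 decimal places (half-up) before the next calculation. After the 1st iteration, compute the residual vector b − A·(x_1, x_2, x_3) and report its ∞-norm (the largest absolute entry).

10.3241

Iteration 1:
  x_1 = (8 - (1)·1.0000 - (3)·1.0000) / (-5) = -0.8000
  x_2 = (9 - (-2)·-0.8000 - (4)·1.0000) / (7) = 0.4857
  x_3 = (-12 - (-4)·-0.8000 - (-2)·0.4857) / (9) = -1.5810
Residual b − A·x = (8.2573, 10.3241, 0.0004); ∞-norm = 10.3241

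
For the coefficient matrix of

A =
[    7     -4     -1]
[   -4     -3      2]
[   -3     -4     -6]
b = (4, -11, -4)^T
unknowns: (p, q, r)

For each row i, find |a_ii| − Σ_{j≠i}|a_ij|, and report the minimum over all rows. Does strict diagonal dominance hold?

-3

row 1: |7| − (4+1) = 2
row 2: |-3| − (4+2) = -3
row 3: |-6| − (3+4) = -1
minimum over rows = -3 → not strictly diagonally dominant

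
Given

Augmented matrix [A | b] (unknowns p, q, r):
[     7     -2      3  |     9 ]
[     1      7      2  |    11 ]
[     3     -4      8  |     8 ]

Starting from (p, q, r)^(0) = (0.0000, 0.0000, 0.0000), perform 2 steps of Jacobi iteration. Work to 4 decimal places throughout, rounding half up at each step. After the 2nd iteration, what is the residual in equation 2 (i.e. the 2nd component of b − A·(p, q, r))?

-0.6273

Iteration 1:
  p = (9 - (-2)·0.0000 - (3)·0.0000) / (7) = 1.2857
  q = (11 - (1)·0.0000 - (2)·0.0000) / (7) = 1.5714
  r = (8 - (3)·0.0000 - (-4)·0.0000) / (8) = 1.0000
Iteration 2:
  p = (9 - (-2)·1.5714 - (3)·1.0000) / (7) = 1.3061
  q = (11 - (1)·1.2857 - (2)·1.0000) / (7) = 1.1020
  r = (8 - (3)·1.2857 - (-4)·1.5714) / (8) = 1.3036
Residual b − A·x = (-1.8495, -0.6273, -1.9391)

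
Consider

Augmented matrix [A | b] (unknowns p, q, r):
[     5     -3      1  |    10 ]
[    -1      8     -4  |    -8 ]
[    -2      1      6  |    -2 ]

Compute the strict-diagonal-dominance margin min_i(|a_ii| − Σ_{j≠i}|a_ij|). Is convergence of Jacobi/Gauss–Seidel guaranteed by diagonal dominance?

1

row 1: |5| − (3+1) = 1
row 2: |8| − (1+4) = 3
row 3: |6| − (2+1) = 3
minimum over rows = 1 → strictly diagonally dominant (convergence guaranteed)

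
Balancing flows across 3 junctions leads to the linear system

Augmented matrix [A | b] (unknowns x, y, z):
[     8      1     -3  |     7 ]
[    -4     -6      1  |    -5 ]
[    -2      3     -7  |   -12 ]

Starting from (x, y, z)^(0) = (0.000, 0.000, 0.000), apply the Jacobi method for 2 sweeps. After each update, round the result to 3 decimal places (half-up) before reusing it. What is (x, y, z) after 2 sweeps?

Iteration 1:
  x = (7 - (1)·0.000 - (-3)·0.000) / (8) = 0.875
  y = (-5 - (-4)·0.000 - (1)·0.000) / (-6) = 0.833
  z = (-12 - (-2)·0.000 - (3)·0.000) / (-7) = 1.714
Iteration 2:
  x = (7 - (1)·0.833 - (-3)·1.714) / (8) = 1.414
  y = (-5 - (-4)·0.875 - (1)·1.714) / (-6) = 0.536
  z = (-12 - (-2)·0.875 - (3)·0.833) / (-7) = 1.821

(1.414, 0.536, 1.821)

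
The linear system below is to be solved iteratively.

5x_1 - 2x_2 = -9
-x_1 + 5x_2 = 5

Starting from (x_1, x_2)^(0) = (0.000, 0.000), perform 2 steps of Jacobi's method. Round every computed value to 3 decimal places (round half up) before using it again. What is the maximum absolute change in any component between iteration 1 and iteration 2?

0.400

Iteration 1:
  x_1 = (-9 - (-2)·0.000) / (5) = -1.800
  x_2 = (5 - (-1)·0.000) / (5) = 1.000
Iteration 2:
  x_1 = (-9 - (-2)·1.000) / (5) = -1.400
  x_2 = (5 - (-1)·-1.800) / (5) = 0.640
Change: (0.400, -0.360) → max |·| = 0.400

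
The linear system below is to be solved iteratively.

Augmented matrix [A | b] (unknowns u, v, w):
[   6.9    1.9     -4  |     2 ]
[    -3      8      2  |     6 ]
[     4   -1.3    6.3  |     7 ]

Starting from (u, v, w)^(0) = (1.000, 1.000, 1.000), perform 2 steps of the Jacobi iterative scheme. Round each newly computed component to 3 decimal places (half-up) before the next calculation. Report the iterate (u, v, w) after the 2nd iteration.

(0.445, 0.802, 0.915)

Iteration 1:
  u = (2 - (1.9)·1.000 - (-4)·1.000) / (6.9) = 0.594
  v = (6 - (-3)·1.000 - (2)·1.000) / (8) = 0.875
  w = (7 - (4)·1.000 - (-1.3)·1.000) / (6.3) = 0.683
Iteration 2:
  u = (2 - (1.9)·0.875 - (-4)·0.683) / (6.9) = 0.445
  v = (6 - (-3)·0.594 - (2)·0.683) / (8) = 0.802
  w = (7 - (4)·0.594 - (-1.3)·0.875) / (6.3) = 0.915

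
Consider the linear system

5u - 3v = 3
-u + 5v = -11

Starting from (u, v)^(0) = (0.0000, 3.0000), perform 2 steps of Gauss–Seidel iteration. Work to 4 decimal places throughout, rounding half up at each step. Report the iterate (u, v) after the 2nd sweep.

Iteration 1:
  u = (3 - (-3)·3.0000) / (5) = 2.4000
  v = (-11 - (-1)·2.4000) / (5) = -1.7200
Iteration 2:
  u = (3 - (-3)·-1.7200) / (5) = -0.4320
  v = (-11 - (-1)·-0.4320) / (5) = -2.2864

(-0.4320, -2.2864)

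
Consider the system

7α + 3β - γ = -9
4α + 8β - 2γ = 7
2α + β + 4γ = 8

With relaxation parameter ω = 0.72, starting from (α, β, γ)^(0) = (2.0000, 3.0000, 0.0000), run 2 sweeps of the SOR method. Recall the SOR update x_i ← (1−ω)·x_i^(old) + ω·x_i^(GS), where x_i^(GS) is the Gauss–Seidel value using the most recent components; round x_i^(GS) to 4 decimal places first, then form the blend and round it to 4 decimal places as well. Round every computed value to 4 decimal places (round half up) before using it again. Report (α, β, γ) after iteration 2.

(-1.7243, 2.0727, 2.1235)

Iteration 1:
  α: GS value = (-9 - (3)·3.0000 - (-1)·0.0000) / (7) = -2.5714;  α ← (1−ω)·2.0000 + ω·-2.5714 = -1.2914
  β: GS value = (7 - (4)·-1.2914 - (-2)·0.0000) / (8) = 1.5207;  β ← (1−ω)·3.0000 + ω·1.5207 = 1.9349
  γ: GS value = (8 - (2)·-1.2914 - (1)·1.9349) / (4) = 2.1620;  γ ← (1−ω)·0.0000 + ω·2.1620 = 1.5566
Iteration 2:
  α: GS value = (-9 - (3)·1.9349 - (-1)·1.5566) / (7) = -1.8926;  α ← (1−ω)·-1.2914 + ω·-1.8926 = -1.7243
  β: GS value = (7 - (4)·-1.7243 - (-2)·1.5566) / (8) = 2.1263;  β ← (1−ω)·1.9349 + ω·2.1263 = 2.0727
  γ: GS value = (8 - (2)·-1.7243 - (1)·2.0727) / (4) = 2.3440;  γ ← (1−ω)·1.5566 + ω·2.3440 = 2.1235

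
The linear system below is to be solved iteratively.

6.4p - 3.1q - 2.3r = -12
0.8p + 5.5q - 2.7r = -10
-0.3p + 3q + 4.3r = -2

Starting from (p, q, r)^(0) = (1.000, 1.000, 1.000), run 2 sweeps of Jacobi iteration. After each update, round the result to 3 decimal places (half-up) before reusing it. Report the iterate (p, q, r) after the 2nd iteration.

Iteration 1:
  p = (-12 - (-3.1)·1.000 - (-2.3)·1.000) / (6.4) = -1.031
  q = (-10 - (0.8)·1.000 - (-2.7)·1.000) / (5.5) = -1.473
  r = (-2 - (-0.3)·1.000 - (3)·1.000) / (4.3) = -1.093
Iteration 2:
  p = (-12 - (-3.1)·-1.473 - (-2.3)·-1.093) / (6.4) = -2.981
  q = (-10 - (0.8)·-1.031 - (-2.7)·-1.093) / (5.5) = -2.205
  r = (-2 - (-0.3)·-1.031 - (3)·-1.473) / (4.3) = 0.491

(-2.981, -2.205, 0.491)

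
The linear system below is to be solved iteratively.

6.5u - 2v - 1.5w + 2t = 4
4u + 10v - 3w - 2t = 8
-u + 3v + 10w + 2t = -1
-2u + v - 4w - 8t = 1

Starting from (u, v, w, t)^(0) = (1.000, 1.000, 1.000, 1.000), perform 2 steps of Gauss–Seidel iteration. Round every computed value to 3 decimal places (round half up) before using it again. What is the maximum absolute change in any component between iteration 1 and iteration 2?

Iteration 1:
  u = (4 - (-2)·1.000 - (-1.5)·1.000 - (2)·1.000) / (6.5) = 0.846
  v = (8 - (4)·0.846 - (-3)·1.000 - (-2)·1.000) / (10) = 0.962
  w = (-1 - (-1)·0.846 - (3)·0.962 - (2)·1.000) / (10) = -0.504
  t = (1 - (-2)·0.846 - (1)·0.962 - (-4)·-0.504) / (-8) = 0.036
Iteration 2:
  u = (4 - (-2)·0.962 - (-1.5)·-0.504 - (2)·0.036) / (6.5) = 0.784
  v = (8 - (4)·0.784 - (-3)·-0.504 - (-2)·0.036) / (10) = 0.342
  w = (-1 - (-1)·0.784 - (3)·0.342 - (2)·0.036) / (10) = -0.131
  t = (1 - (-2)·0.784 - (1)·0.342 - (-4)·-0.131) / (-8) = -0.213
Change: (-0.062, -0.620, 0.373, -0.249) → max |·| = 0.620

0.620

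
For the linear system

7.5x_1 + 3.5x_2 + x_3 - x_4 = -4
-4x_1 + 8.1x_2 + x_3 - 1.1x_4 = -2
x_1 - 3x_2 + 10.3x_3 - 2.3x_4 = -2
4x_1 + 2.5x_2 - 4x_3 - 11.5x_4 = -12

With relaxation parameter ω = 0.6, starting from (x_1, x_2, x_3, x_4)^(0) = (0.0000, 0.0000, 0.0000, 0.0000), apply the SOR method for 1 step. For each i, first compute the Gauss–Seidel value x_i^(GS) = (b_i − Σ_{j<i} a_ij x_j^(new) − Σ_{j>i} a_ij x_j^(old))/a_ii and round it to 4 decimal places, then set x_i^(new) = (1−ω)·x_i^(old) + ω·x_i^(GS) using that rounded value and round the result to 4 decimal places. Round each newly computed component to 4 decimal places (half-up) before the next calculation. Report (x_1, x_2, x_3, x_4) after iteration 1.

Iteration 1:
  x_1: GS value = (-4 - (3.5)·0.0000 - (1)·0.0000 - (-1)·0.0000) / (7.5) = -0.5333;  x_1 ← (1−ω)·0.0000 + ω·-0.5333 = -0.3200
  x_2: GS value = (-2 - (-4)·-0.3200 - (1)·0.0000 - (-1.1)·0.0000) / (8.1) = -0.4049;  x_2 ← (1−ω)·0.0000 + ω·-0.4049 = -0.2429
  x_3: GS value = (-2 - (1)·-0.3200 - (-3)·-0.2429 - (-2.3)·0.0000) / (10.3) = -0.2339;  x_3 ← (1−ω)·0.0000 + ω·-0.2339 = -0.1403
  x_4: GS value = (-12 - (4)·-0.3200 - (2.5)·-0.2429 - (-4)·-0.1403) / (-11.5) = 0.9282;  x_4 ← (1−ω)·0.0000 + ω·0.9282 = 0.5569

(-0.3200, -0.2429, -0.1403, 0.5569)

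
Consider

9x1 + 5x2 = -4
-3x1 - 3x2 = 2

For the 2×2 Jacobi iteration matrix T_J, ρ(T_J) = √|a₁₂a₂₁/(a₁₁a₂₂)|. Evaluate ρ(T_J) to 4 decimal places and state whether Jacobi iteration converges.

0.7454

a₁₂a₂₁/(a₁₁a₂₂) = (5)·(-3) / ((9)·(-3)) = 0.555556
ρ = √|0.555556| = √0.555556 = 0.7454
ρ < 1, so Jacobi converges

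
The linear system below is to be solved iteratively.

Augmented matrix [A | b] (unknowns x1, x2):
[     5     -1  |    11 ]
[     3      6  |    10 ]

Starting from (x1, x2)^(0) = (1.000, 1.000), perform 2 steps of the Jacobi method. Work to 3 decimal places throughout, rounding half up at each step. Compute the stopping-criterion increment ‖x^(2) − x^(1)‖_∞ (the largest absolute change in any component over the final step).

0.700

Iteration 1:
  x1 = (11 - (-1)·1.000) / (5) = 2.400
  x2 = (10 - (3)·1.000) / (6) = 1.167
Iteration 2:
  x1 = (11 - (-1)·1.167) / (5) = 2.433
  x2 = (10 - (3)·2.400) / (6) = 0.467
Change: (0.033, -0.700) → max |·| = 0.700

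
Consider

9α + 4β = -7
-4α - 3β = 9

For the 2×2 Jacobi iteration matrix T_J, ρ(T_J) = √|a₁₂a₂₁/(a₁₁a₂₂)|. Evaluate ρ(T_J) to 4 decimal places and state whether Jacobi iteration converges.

0.7698

a₁₂a₂₁/(a₁₁a₂₂) = (4)·(-4) / ((9)·(-3)) = 0.592593
ρ = √|0.592593| = √0.592593 = 0.7698
ρ < 1, so Jacobi converges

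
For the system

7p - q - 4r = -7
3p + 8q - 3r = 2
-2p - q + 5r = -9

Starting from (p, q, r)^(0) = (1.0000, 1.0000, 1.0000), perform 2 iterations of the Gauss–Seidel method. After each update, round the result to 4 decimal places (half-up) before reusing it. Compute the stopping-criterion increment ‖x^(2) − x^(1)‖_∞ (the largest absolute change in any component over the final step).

Iteration 1:
  p = (-7 - (-1)·1.0000 - (-4)·1.0000) / (7) = -0.2857
  q = (2 - (3)·-0.2857 - (-3)·1.0000) / (8) = 0.7321
  r = (-9 - (-2)·-0.2857 - (-1)·0.7321) / (5) = -1.7679
Iteration 2:
  p = (-7 - (-1)·0.7321 - (-4)·-1.7679) / (7) = -1.9056
  q = (2 - (3)·-1.9056 - (-3)·-1.7679) / (8) = 0.3016
  r = (-9 - (-2)·-1.9056 - (-1)·0.3016) / (5) = -2.5019
Change: (-1.6199, -0.4305, -0.7340) → max |·| = 1.6199

1.6199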